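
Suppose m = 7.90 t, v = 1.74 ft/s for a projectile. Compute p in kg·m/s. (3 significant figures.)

4190 kg·m/s

Directly: p = mv.
m = 7.90 t = 7900 kg; v = 1.74 ft/s = 0.5304 m/s.
p = 4190 kg·m/s  (the unit combination reduces to kg·m/s = kg·m/s)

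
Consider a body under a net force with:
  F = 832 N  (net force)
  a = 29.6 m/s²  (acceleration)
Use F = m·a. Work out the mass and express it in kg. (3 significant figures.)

From Newton's second law: m = F/a.
F = 832 N; a = 29.6 m/s².
m = 28.11 kg

28.1 kg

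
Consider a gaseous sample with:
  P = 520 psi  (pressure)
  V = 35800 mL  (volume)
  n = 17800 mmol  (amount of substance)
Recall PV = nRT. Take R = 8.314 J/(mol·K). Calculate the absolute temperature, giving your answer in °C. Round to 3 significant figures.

Rearranging PV = nRT for T: T = PV/(nR).
P = 520 psi = 3.585×10^6 Pa; V = 35800 mL = 0.03580 m³; n = 17800 mmol = 17.80 mol; R = 8.314 J/(mol·K).
T = 867.3 K
867.3 K − 273.15 = 594.2 °C

594 °C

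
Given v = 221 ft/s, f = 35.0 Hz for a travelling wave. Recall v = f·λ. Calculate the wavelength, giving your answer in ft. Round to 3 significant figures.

6.31 ft

Solving v = f·λ for λ: λ = v/f.
v = 221 ft/s = 67.36 m/s; f = 35.0 Hz.
λ = 1.925 m
1.925 m × (1 ft / 0.3048 m) = 6.314 ft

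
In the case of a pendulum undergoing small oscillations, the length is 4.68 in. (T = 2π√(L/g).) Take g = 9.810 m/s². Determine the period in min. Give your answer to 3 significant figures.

Directly: T = 2π√(L/g).
L = 4.68 in = 0.1189 m; g = 9.810 m/s².
T = 0.6916 s
0.6916 s × (1 min / 60.00 s) = 0.01153 min

0.0115 min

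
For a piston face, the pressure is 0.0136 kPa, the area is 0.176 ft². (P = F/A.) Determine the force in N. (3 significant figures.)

Rearranging: F = P·A.
P = 0.0136 kPa = 13.60 Pa; A = 0.176 ft² = 0.01635 m².
F = 0.2224 N

0.222 N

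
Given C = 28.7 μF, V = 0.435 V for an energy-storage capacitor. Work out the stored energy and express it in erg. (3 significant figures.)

27.2 erg

Directly: E = ½CV².
C = 28.7 μF = 2.870×10^-5 F; V = 0.435 V.
E = 2.715×10^-6 J
2.715×10^-6 J × (1 erg / 1.000×10^-7 J) = 27.15 erg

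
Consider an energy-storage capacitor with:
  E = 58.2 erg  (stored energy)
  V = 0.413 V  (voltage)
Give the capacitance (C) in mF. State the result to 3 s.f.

0.0682 mF

Solving E = ½C·V² for C: C = 2E/V².
E = 58.2 erg = 5.820×10^-6 J; V = 0.413 V.
C = 6.824×10^-5 F
6.824×10^-5 F × (1 mF / 0.001000 F) = 0.06824 mF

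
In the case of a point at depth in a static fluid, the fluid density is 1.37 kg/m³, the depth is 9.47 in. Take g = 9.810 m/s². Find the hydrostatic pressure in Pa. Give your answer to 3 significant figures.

P is given directly by: P = ρgh.
ρ = 1.37 kg/m³; h = 9.47 in = 0.2405 m; g = 9.810 m/s².
P = 3.233 Pa  (the unit combination reduces to kg/(m·s²) = Pa)

3.23 Pa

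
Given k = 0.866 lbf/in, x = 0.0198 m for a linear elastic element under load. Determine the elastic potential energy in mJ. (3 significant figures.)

29.7 mJ

Directly: U = ½kx².
k = 0.866 lbf/in = 151.7 N/m; x = 0.0198 m.
U = 0.02973 J
0.02973 J × (1 mJ / 0.001000 J) = 29.73 mJ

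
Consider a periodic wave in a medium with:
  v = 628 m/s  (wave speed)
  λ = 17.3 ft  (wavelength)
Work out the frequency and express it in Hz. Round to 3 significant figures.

119 Hz

Solving v = f·λ for f: f = v/λ.
v = 628 m/s; λ = 17.3 ft = 5.273 m.
f = 119.1 Hz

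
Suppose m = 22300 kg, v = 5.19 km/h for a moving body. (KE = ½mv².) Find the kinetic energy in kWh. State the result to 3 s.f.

0.00644 kWh

Directly: KE = ½mv².
m = 22300 kg; v = 5.19 km/h = 1.442 m/s.
KE = 23174 J
23174 J × (1 kWh / 3.600×10^6 J) = 0.006437 kWh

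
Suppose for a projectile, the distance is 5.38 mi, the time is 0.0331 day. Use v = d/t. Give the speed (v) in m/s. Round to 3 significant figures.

3.03 m/s

v is given directly by: v = d/t.
d = 5.38 mi = 8658 m; t = 0.0331 day = 2860 s.
v = 3.028 m/s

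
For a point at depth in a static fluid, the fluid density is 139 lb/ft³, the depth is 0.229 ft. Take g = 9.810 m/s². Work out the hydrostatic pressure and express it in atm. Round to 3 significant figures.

0.0150 atm

Directly: P = ρgh.
ρ = 139 lb/ft³ = 2227 kg/m³; h = 0.229 ft = 0.06980 m; g = 9.810 m/s².
P = 1525 Pa
1525 Pa × (1 atm / 1.013×10^5 Pa) = 0.01505 atm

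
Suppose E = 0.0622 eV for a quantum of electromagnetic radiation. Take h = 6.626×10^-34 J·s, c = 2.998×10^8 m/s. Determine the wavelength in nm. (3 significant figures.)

Solving E = h·c/λ for λ: λ = hc/E.
E = 0.0622 eV = 9.966×10^-21 J; h = 6.626×10^-34 J·s; c = 2.998×10^8 m/s.
λ = 1.993×10^-5 m
1.993×10^-5 m × (1 nm / 1.000×10^-9 m) = 19933 nm

19900 nm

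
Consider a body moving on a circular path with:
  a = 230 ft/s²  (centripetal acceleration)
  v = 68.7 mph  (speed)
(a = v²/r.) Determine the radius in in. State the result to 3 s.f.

530 in

Rearranging: r = v²/a.
a = 230 ft/s² = 70.10 m/s²; v = 68.7 mph = 30.71 m/s.
r = 13.45 m
13.45 m × (1 in / 0.02540 m) = 529.7 in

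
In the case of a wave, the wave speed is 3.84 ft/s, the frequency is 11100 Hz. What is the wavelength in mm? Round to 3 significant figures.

0.105 mm

Solving v = f·λ for λ: λ = v/f.
v = 3.84 ft/s = 1.170 m/s; f = 11100 Hz.
λ = 1.054×10^-4 m
1.054×10^-4 m × (1 mm / 0.001000 m) = 0.1054 mm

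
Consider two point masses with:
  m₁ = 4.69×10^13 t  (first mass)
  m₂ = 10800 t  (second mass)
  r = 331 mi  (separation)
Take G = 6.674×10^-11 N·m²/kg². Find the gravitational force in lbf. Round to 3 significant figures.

From Newton's law of gravitation: F = Gm₁m₂/r².
m₁ = 4.69×10^13 t = 4.690×10^16 kg; m₂ = 10800 t = 1.080×10^7 kg; r = 331 mi = 5.327×10^5 m; G = 6.674×10^-11 N·m²/kg².
F = 119.1 N  (the unit combination reduces to kg·m/s² = N)
119.1 N × (1 lbf / 4.448 N) = 26.78 lbf

26.8 lbf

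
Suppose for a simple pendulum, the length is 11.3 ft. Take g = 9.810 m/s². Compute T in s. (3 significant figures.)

3.72 s

Directly: T = 2π√(L/g).
L = 11.3 ft = 3.444 m; g = 9.810 m/s².
T = 3.723 s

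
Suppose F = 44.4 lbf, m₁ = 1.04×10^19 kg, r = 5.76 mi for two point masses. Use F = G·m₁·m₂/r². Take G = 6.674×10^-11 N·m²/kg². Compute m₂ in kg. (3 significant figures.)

Solving F = G·m₁·m₂/r² for m₂: m₂ = F·r²/(G·m₁).
F = 44.4 lbf = 197.5 N; m₁ = 1.04×10^19 kg; r = 5.76 mi = 9270 m; G = 6.674×10^-11 N·m²/kg².
m₂ = 24.45 kg

24.5 kg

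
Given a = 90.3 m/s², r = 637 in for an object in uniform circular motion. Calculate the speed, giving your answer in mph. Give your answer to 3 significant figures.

Solving a = v²/r for v: v = √(a·r).
a = 90.3 m/s²; r = 637 in = 16.18 m.
v = 38.22 m/s
38.22 m/s × (1 mph / 0.4470 m/s) = 85.50 mph

85.5 mph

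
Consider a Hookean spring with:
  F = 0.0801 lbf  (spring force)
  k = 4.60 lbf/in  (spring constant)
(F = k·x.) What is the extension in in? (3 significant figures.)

0.0174 in

From Hooke's law: x = F/k.
F = 0.0801 lbf = 0.3563 N; k = 4.60 lbf/in = 805.6 N/m.
x = 4.423×10^-4 m
4.423×10^-4 m × (1 in / 0.02540 m) = 0.01741 in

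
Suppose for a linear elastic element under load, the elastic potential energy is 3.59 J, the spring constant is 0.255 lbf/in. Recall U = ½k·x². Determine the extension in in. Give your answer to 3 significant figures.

Solving U = ½k·x² for x: x = √(2U/k).
U = 3.59 J; k = 0.255 lbf/in = 44.66 N/m.
x = 0.4010 m
0.4010 m × (1 in / 0.02540 m) = 15.79 in

15.8 in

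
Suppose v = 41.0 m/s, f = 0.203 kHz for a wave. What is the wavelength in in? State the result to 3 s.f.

Solving v = f·λ for λ: λ = v/f.
v = 41.0 m/s; f = 0.203 kHz = 203.0 Hz.
λ = 0.2020 m
0.2020 m × (1 in / 0.02540 m) = 7.952 in

7.95 in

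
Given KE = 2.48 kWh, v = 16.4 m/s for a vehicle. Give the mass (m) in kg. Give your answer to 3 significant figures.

Rearranging: m = 2·KE/v².
KE = 2.48 kWh = 8.928×10^6 J; v = 16.4 m/s.
m = 66389 kg

66400 kg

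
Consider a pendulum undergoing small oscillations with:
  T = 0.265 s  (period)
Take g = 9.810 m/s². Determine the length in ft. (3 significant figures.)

Solving T = 2π√(L/g) for L: L = g·(T/2π)².
T = 0.265 s; g = 9.810 m/s².
L = 0.01745 m
0.01745 m × (1 ft / 0.3048 m) = 0.05725 ft

0.0573 ft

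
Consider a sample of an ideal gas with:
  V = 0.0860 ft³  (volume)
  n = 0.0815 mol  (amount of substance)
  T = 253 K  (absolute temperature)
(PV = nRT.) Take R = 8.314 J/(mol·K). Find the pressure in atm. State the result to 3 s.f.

0.695 atm

From the ideal-gas law: P = nRT/V.
V = 0.0860 ft³ = 0.002435 m³; n = 0.0815 mol; T = 253 K; R = 8.314 J/(mol·K).
P = 70395 Pa
70395 Pa × (1 atm / 1.013×10^5 Pa) = 0.6947 atm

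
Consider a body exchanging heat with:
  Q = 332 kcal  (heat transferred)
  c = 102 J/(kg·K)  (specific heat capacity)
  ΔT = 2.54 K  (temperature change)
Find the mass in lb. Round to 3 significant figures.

Solving Q = m·c·ΔT for m: m = Q/(c·ΔT).
Q = 332 kcal = 1.389×10^6 J; c = 102 J/(kg·K); ΔT = 2.54 K.
m = 5362 kg
5362 kg × (1 lb / 0.4536 kg) = 11820 lb

11800 lb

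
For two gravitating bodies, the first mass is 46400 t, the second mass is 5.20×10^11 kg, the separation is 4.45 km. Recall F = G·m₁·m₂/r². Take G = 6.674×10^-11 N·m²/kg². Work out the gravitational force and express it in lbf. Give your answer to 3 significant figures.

18.3 lbf

From Newton's law of gravitation: F = Gm₁m₂/r².
m₁ = 46400 t = 4.640×10^7 kg; m₂ = 5.20×10^11 kg; r = 4.45 km = 4450 m; G = 6.674×10^-11 N·m²/kg².
F = 81.32 N
81.32 N × (1 lbf / 4.448 N) = 18.28 lbf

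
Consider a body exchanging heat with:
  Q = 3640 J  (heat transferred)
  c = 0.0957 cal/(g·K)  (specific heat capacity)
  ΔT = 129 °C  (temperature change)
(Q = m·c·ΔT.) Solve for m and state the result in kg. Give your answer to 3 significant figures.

0.0705 kg

Rearranging: m = Q/(c·ΔT).
Q = 3640 J; c = 0.0957 cal/(g·K) = 400.4 J/(kg·K); ΔT = 129 °C = 129.0 K.
m = 0.07047 kg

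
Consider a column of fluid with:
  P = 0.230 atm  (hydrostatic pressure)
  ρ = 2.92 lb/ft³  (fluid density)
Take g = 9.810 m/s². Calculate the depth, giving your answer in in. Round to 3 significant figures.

2000 in

Rearranging P = ρ·g·h for h: h = P/(ρ·g).
P = 0.230 atm = 23305 Pa; ρ = 2.92 lb/ft³ = 46.77 kg/m³; g = 9.810 m/s².
h = 50.79 m
50.79 m × (1 in / 0.02540 m) = 2000 in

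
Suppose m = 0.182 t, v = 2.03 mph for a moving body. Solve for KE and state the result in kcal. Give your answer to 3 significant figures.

0.0179 kcal

Directly: KE = ½mv².
m = 0.182 t = 182.0 kg; v = 2.03 mph = 0.9075 m/s.
KE = 74.94 J  (the unit combination reduces to kg·m²/s² = J)
74.94 J × (1 kcal / 4184 J) = 0.01791 kcal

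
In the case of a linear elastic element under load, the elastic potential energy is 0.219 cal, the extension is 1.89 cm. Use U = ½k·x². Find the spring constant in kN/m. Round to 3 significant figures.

5.13 kN/m

Rearranging U = ½k·x² for k: k = 2U/x².
U = 0.219 cal = 0.9163 J; x = 1.89 cm = 0.01890 m.
k = 5130 N/m
5130 N/m × (1 kN/m / 1000 N/m) = 5.130 kN/m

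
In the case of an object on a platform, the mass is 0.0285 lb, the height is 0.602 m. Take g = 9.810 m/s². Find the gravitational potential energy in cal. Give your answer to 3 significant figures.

0.0182 cal

PE is given directly by: PE = mgh.
m = 0.0285 lb = 0.01293 kg; h = 0.602 m; g = 9.810 m/s².
PE = 0.07634 J  (the unit combination reduces to kg·m²/s² = J)
0.07634 J × (1 cal / 4.184 J) = 0.01825 cal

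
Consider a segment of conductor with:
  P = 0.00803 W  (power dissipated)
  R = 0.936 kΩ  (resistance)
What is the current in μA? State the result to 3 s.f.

2930 μA

Rearranging P = I²R for I: I = √(P/R).
P = 0.00803 W; R = 0.936 kΩ = 936.0 Ω.
I = 0.002929 A
0.002929 A × (1 μA / 1.000×10^-6 A) = 2929 μA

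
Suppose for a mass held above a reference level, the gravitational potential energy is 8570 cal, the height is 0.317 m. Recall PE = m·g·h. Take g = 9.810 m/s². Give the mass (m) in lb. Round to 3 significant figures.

Solving PE = m·g·h for m: m = PE/(g·h).
PE = 8570 cal = 35857 J; h = 0.317 m; g = 9.810 m/s².
m = 11530 kg
11530 kg × (1 lb / 0.4536 kg) = 25420 lb

25400 lb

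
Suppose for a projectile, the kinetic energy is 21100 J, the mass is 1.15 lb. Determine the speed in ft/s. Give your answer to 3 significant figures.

933 ft/s

Solving KE = ½mv² for v: v = √(2·KE/m).
KE = 21100 J; m = 1.15 lb = 0.5216 kg.
v = 284.4 m/s
284.4 m/s × (1 ft/s / 0.3048 m/s) = 933.2 ft/s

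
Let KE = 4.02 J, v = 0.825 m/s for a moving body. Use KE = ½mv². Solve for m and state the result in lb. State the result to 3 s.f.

Solving KE = ½mv² for m: m = 2·KE/v².
KE = 4.02 J; v = 0.825 m/s.
m = 11.81 kg
11.81 kg × (1 lb / 0.4536 kg) = 26.04 lb

26.0 lb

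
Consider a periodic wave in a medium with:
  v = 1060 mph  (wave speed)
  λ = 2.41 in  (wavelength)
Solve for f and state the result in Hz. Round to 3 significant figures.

Rearranging v = f·λ for f: f = v/λ.
v = 1060 mph = 473.9 m/s; λ = 2.41 in = 0.06121 m.
f = 7741 Hz

7740 Hz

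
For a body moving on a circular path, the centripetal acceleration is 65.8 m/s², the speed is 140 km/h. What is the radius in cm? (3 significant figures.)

Rearranging a = v²/r for r: r = v²/a.
a = 65.8 m/s²; v = 140 km/h = 38.89 m/s.
r = 22.98 m
22.98 m × (1 cm / 0.01000 m) = 2298 cm

2300 cm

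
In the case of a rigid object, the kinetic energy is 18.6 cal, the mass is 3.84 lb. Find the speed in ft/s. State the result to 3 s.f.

Rearranging: v = √(2·KE/m).
KE = 18.6 cal = 77.82 J; m = 3.84 lb = 1.742 kg.
v = 9.453 m/s
9.453 m/s × (1 ft/s / 0.3048 m/s) = 31.01 ft/s

31.0 ft/s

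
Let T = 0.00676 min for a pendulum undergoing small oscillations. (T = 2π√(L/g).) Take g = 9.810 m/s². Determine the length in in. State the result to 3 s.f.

Rearranging: L = g·(T/2π)².
T = 0.00676 min = 0.4056 s; g = 9.810 m/s².
L = 0.04088 m
0.04088 m × (1 in / 0.02540 m) = 1.609 in

1.61 in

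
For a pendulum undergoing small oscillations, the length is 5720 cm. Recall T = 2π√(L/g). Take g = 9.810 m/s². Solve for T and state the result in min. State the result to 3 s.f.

0.253 min

T is given directly by: T = 2π√(L/g).
L = 5720 cm = 57.20 m; g = 9.810 m/s².
T = 15.17 s
15.17 s × (1 min / 60.00 s) = 0.2529 min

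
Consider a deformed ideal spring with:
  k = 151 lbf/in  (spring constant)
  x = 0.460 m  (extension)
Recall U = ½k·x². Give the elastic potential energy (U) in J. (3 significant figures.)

U is given directly by: U = ½kx².
k = 151 lbf/in = 26444 N/m; x = 0.460 m.
U = 2798 J

2800 J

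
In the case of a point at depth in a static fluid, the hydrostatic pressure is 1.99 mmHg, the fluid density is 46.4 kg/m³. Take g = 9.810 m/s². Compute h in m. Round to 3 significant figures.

0.583 m

Rearranging P = ρ·g·h for h: h = P/(ρ·g).
P = 1.99 mmHg = 265.3 Pa; ρ = 46.4 kg/m³; g = 9.810 m/s².
h = 0.5829 m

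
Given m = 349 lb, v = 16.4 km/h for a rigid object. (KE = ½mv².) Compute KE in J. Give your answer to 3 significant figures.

1640 J

Directly: KE = ½mv².
m = 349 lb = 158.3 kg; v = 16.4 km/h = 4.556 m/s.
KE = 1643 J  (the unit combination reduces to kg·m²/s² = J)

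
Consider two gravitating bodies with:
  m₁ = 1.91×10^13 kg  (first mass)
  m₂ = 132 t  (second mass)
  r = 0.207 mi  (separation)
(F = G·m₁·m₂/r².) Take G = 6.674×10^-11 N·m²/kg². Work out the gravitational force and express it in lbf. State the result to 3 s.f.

Directly: F = Gm₁m₂/r².
m₁ = 1.91×10^13 kg; m₂ = 132 t = 1.320×10^5 kg; r = 0.207 mi = 333.1 m; G = 6.674×10^-11 N·m²/kg².
F = 1516 N
1516 N × (1 lbf / 4.448 N) = 340.9 lbf

341 lbf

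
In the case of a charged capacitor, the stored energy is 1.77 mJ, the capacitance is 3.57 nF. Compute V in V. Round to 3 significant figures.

Rearranging E = ½C·V² for V: V = √(2E/C).
E = 1.77 mJ = 0.001770 J; C = 3.57 nF = 3.570×10^-9 F.
V = 995.8 V

996 V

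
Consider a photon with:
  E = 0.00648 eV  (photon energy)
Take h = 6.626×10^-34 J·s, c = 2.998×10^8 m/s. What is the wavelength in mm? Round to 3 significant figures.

Solving E = h·c/λ for λ: λ = hc/E.
E = 0.00648 eV = 1.038×10^-21 J; h = 6.626×10^-34 J·s; c = 2.998×10^8 m/s.
λ = 1.913×10^-4 m
1.913×10^-4 m × (1 mm / 0.001000 m) = 0.1913 mm

0.191 mm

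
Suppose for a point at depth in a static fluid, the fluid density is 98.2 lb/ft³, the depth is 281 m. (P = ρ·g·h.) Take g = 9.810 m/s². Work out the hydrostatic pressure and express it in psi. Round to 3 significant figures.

Directly: P = ρgh.
ρ = 98.2 lb/ft³ = 1573 kg/m³; h = 281 m; g = 9.810 m/s².
P = 4.336×10^6 Pa
4.336×10^6 Pa × (1 psi / 6895 Pa) = 628.9 psi

629 psi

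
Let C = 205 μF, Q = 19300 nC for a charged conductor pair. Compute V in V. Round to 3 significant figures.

0.0941 V

Solving C = Q/V for V: V = Q/C.
C = 205 μF = 2.050×10^-4 F; Q = 19300 nC = 1.930×10^-5 C.
V = 0.09415 V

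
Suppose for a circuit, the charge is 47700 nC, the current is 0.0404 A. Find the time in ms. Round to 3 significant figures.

Rearranging q = I·t for t: t = q/I.
q = 47700 nC = 4.770×10^-5 C; I = 0.0404 A.
t = 0.001181 s
0.001181 s × (1 ms / 0.001000 s) = 1.181 ms

1.18 ms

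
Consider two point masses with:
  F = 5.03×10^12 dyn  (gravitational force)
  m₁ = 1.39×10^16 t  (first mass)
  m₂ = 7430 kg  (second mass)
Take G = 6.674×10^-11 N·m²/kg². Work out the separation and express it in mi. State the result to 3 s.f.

From Newton's law of gravitation: r = √(G·m₁m₂/F).
F = 5.03×10^12 dyn = 5.030×10^7 N; m₁ = 1.39×10^16 t = 1.390×10^19 kg; m₂ = 7430 kg; G = 6.674×10^-11 N·m²/kg².
r = 370.2 m
370.2 m × (1 mi / 1609 m) = 0.2300 mi

0.230 mi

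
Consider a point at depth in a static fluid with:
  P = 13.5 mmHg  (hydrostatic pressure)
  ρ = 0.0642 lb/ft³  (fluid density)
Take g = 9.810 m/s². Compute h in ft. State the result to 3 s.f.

585 ft

Rearranging P = ρ·g·h for h: h = P/(ρ·g).
P = 13.5 mmHg = 1800 Pa; ρ = 0.0642 lb/ft³ = 1.028 kg/m³; g = 9.810 m/s².
h = 178.4 m
178.4 m × (1 ft / 0.3048 m) = 585.3 ft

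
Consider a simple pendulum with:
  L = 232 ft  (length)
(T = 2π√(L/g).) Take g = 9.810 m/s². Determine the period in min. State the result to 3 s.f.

0.281 min

Directly: T = 2π√(L/g).
L = 232 ft = 70.71 m; g = 9.810 m/s².
T = 16.87 s
16.87 s × (1 min / 60.00 s) = 0.2812 min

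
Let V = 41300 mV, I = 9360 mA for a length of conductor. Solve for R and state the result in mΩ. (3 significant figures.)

4410 mΩ

Rearranging V = I·R for R: R = V/I.
V = 41300 mV = 41.30 V; I = 9360 mA = 9.360 A.
R = 4.412 Ω
4.412 Ω × (1 mΩ / 0.001000 Ω) = 4412 mΩ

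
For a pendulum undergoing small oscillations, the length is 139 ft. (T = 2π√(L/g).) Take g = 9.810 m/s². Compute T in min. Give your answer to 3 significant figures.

0.218 min

Directly: T = 2π√(L/g).
L = 139 ft = 42.37 m; g = 9.810 m/s².
T = 13.06 s
13.06 s × (1 min / 60.00 s) = 0.2176 min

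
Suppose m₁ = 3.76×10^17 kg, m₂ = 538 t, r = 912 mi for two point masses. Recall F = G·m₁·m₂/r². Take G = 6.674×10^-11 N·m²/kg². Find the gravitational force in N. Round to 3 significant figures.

Directly: F = Gm₁m₂/r².
m₁ = 3.76×10^17 kg; m₂ = 538 t = 5.380×10^5 kg; r = 912 mi = 1.468×10^6 m; G = 6.674×10^-11 N·m²/kg².
F = 6.267 N  (the unit combination reduces to kg·m/s² = N)

6.27 N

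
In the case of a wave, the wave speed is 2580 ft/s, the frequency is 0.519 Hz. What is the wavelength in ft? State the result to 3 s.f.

Solving v = f·λ for λ: λ = v/f.
v = 2580 ft/s = 786.4 m/s; f = 0.519 Hz.
λ = 1515 m
1515 m × (1 ft / 0.3048 m) = 4971 ft

4970 ft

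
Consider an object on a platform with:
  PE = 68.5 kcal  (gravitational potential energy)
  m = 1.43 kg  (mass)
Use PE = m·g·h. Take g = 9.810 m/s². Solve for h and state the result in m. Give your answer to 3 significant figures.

Solving PE = m·g·h for h: h = PE/(m·g).
PE = 68.5 kcal = 2.866×10^5 J; m = 1.43 kg; g = 9.810 m/s².
h = 20430 m

20400 m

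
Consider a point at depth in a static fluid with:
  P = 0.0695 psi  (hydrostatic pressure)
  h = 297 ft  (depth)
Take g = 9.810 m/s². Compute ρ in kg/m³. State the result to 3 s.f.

0.540 kg/m³

Rearranging P = ρ·g·h for ρ: ρ = P/(g·h).
P = 0.0695 psi = 479.2 Pa; h = 297 ft = 90.53 m; g = 9.810 m/s².
ρ = 0.5396 kg/m³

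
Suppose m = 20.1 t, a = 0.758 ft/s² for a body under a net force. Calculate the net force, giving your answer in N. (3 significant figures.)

From Newton's second law: F = m·a.
m = 20.1 t = 20100 kg; a = 0.758 ft/s² = 0.2310 m/s².
F = 4644 N  (the unit combination reduces to kg·m/s² = N)

4640 N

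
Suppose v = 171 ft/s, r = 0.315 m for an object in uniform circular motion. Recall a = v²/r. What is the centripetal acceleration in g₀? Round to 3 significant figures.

879 g₀

a is given directly by: a = v²/r.
v = 171 ft/s = 52.12 m/s; r = 0.315 m.
a = 8624 m/s²
8624 m/s² × (1 g₀ / 9.807 m/s²) = 879.4 g₀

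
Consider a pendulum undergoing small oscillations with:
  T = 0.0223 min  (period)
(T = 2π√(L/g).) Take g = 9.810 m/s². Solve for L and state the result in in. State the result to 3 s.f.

Rearranging T = 2π√(L/g) for L: L = g·(T/2π)².
T = 0.0223 min = 1.338 s; g = 9.810 m/s².
L = 0.4449 m
0.4449 m × (1 in / 0.02540 m) = 17.51 in

17.5 in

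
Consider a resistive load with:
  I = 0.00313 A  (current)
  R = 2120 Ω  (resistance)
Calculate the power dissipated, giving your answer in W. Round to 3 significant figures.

P is given directly by: P = I²R.
I = 0.00313 A; R = 2120 Ω.
P = 0.02077 W  (the unit combination reduces to kg·m²/s³ = W)

0.0208 W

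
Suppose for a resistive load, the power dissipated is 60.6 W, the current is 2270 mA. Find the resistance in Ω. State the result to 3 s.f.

11.8 Ω

Rearranging: R = P/I².
P = 60.6 W; I = 2270 mA = 2.270 A.
R = 11.76 Ω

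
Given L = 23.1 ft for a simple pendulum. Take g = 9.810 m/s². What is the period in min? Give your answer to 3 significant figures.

0.0887 min

T is given directly by: T = 2π√(L/g).
L = 23.1 ft = 7.041 m; g = 9.810 m/s².
T = 5.323 s
5.323 s × (1 min / 60.00 s) = 0.08872 min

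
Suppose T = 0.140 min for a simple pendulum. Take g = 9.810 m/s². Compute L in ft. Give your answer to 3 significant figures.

Solving T = 2π√(L/g) for L: L = g·(T/2π)².
T = 0.140 min = 8.400 s; g = 9.810 m/s².
L = 17.53 m
17.53 m × (1 ft / 0.3048 m) = 57.52 ft

57.5 ft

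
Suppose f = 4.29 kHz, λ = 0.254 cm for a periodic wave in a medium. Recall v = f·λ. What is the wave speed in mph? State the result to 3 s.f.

24.4 mph

v is given directly by: v = fλ.
f = 4.29 kHz = 4290 Hz; λ = 0.254 cm = 0.002540 m.
v = 10.90 m/s
10.90 m/s × (1 mph / 0.4470 m/s) = 24.38 mph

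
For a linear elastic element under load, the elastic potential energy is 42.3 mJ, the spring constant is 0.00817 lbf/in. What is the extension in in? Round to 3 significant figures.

Rearranging: x = √(2U/k).
U = 42.3 mJ = 0.04230 J; k = 0.00817 lbf/in = 1.431 N/m.
x = 0.2432 m
0.2432 m × (1 in / 0.02540 m) = 9.573 in

9.57 in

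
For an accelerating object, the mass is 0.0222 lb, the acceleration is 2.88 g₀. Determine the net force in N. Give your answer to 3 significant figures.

0.284 N

From Newton's second law: F = m·a.
m = 0.0222 lb = 0.01007 kg; a = 2.88 g₀ = 28.24 m/s².
F = 0.2844 N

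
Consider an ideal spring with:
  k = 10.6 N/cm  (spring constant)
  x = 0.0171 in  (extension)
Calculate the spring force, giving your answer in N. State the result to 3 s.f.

0.460 N

From Hooke's law: F = kx.
k = 10.6 N/cm = 1060 N/m; x = 0.0171 in = 4.343×10^-4 m.
F = 0.4604 N  (the unit combination reduces to kg·m/s² = N)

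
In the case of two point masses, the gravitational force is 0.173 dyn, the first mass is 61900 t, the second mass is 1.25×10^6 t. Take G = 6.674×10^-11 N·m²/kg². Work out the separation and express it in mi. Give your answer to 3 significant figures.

1070 mi

From Newton's law of gravitation: r = √(G·m₁m₂/F).
F = 0.173 dyn = 1.730×10^-6 N; m₁ = 61900 t = 6.190×10^7 kg; m₂ = 1.25×10^6 t = 1.250×10^9 kg; G = 6.674×10^-11 N·m²/kg².
r = 1.728×10^6 m
1.728×10^6 m × (1 mi / 1609 m) = 1074 mi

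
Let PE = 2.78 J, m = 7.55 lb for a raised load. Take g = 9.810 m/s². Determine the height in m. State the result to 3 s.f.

Rearranging: h = PE/(m·g).
PE = 2.78 J; m = 7.55 lb = 3.425 kg; g = 9.810 m/s².
h = 0.08275 m

0.0827 m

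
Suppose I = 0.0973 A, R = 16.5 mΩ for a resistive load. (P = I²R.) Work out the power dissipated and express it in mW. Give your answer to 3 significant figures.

0.156 mW

P is given directly by: P = I²R.
I = 0.0973 A; R = 16.5 mΩ = 0.01650 Ω.
P = 1.562×10^-4 W  (the unit combination reduces to kg·m²/s³ = W)
1.562×10^-4 W × (1 mW / 0.001000 W) = 0.1562 mW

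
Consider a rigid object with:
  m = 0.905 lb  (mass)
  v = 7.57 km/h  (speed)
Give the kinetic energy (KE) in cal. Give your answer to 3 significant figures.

KE is given directly by: KE = ½mv².
m = 0.905 lb = 0.4105 kg; v = 7.57 km/h = 2.103 m/s.
KE = 0.9076 J
0.9076 J × (1 cal / 4.184 J) = 0.2169 cal

0.217 cal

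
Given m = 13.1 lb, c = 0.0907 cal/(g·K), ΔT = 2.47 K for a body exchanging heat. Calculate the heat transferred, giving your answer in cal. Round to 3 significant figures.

Q is given directly by: Q = mcΔT.
m = 13.1 lb = 5.942 kg; c = 0.0907 cal/(g·K) = 379.5 J/(kg·K); ΔT = 2.47 K.
Q = 5570 J
5570 J × (1 cal / 4.184 J) = 1331 cal

1330 cal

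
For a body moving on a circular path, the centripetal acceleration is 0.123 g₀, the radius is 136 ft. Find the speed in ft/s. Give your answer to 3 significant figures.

23.2 ft/s

Rearranging: v = √(a·r).
a = 0.123 g₀ = 1.206 m/s²; r = 136 ft = 41.45 m.
v = 7.071 m/s
7.071 m/s × (1 ft/s / 0.3048 m/s) = 23.20 ft/s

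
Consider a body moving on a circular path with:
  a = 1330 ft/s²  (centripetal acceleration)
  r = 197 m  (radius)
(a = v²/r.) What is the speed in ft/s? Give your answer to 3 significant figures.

Rearranging a = v²/r for v: v = √(a·r).
a = 1330 ft/s² = 405.4 m/s²; r = 197 m.
v = 282.6 m/s
282.6 m/s × (1 ft/s / 0.3048 m/s) = 927.2 ft/s

927 ft/s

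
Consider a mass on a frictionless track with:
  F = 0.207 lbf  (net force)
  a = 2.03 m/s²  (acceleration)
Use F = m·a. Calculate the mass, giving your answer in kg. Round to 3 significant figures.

0.454 kg

Rearranging: m = F/a.
F = 0.207 lbf = 0.9208 N; a = 2.03 m/s².
m = 0.4536 kg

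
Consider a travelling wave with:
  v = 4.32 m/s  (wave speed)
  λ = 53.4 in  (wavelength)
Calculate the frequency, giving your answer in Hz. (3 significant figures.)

3.18 Hz

Rearranging: f = v/λ.
v = 4.32 m/s; λ = 53.4 in = 1.356 m.
f = 3.185 Hz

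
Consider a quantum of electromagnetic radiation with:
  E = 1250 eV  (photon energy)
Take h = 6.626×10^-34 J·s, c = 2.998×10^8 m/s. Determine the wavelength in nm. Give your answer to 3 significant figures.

0.992 nm

Rearranging: λ = hc/E.
E = 1250 eV = 2.003×10^-16 J; h = 6.626×10^-34 J·s; c = 2.998×10^8 m/s.
λ = 9.919×10^-10 m
9.919×10^-10 m × (1 nm / 1.000×10^-9 m) = 0.9919 nm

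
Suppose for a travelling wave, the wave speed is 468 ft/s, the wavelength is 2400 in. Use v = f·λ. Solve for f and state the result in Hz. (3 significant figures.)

Solving v = f·λ for f: f = v/λ.
v = 468 ft/s = 142.6 m/s; λ = 2400 in = 60.96 m.
f = 2.340 Hz

2.34 Hz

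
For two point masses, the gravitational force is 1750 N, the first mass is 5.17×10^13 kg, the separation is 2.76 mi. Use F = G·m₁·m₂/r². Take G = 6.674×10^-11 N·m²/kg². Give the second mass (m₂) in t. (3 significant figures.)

10000 t

From Newton's law of gravitation: m₂ = F·r²/(G·m₁).
F = 1750 N; m₁ = 5.17×10^13 kg; r = 2.76 mi = 4442 m; G = 6.674×10^-11 N·m²/kg².
m₂ = 1.001×10^7 kg
1.001×10^7 kg × (1 t / 1000 kg) = 10006 t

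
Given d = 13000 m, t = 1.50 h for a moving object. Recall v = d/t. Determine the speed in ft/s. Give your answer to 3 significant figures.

7.90 ft/s

Directly: v = d/t.
d = 13000 m; t = 1.50 h = 5400 s.
v = 2.407 m/s
2.407 m/s × (1 ft/s / 0.3048 m/s) = 7.898 ft/s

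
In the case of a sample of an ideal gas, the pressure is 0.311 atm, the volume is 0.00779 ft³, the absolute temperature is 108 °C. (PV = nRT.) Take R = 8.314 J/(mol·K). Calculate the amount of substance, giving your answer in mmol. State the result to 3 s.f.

Rearranging PV = nRT for n: n = PV/(RT).
P = 0.311 atm = 31512 Pa; V = 0.00779 ft³ = 2.206×10^-4 m³; T = 108 °C = 381.1 K; R = 8.314 J/(mol·K).
n = 0.002194 mol
0.002194 mol × (1 mmol / 0.001000 mol) = 2.194 mmol

2.19 mmol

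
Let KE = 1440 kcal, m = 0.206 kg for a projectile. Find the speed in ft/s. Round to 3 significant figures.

Solving KE = ½mv² for v: v = √(2·KE/m).
KE = 1440 kcal = 6.025×10^6 J; m = 0.206 kg.
v = 7648 m/s
7648 m/s × (1 ft/s / 0.3048 m/s) = 25092 ft/s

25100 ft/s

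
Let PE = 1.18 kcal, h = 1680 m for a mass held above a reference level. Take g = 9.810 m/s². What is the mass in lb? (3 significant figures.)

0.660 lb

Solving PE = m·g·h for m: m = PE/(g·h).
PE = 1.18 kcal = 4937 J; h = 1680 m; g = 9.810 m/s².
m = 0.2996 kg
0.2996 kg × (1 lb / 0.4536 kg) = 0.6604 lb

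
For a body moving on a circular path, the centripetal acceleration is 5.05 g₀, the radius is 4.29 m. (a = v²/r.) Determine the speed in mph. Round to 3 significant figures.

Solving a = v²/r for v: v = √(a·r).
a = 5.05 g₀ = 49.52 m/s²; r = 4.29 m.
v = 14.58 m/s
14.58 m/s × (1 mph / 0.4470 m/s) = 32.61 mph

32.6 mph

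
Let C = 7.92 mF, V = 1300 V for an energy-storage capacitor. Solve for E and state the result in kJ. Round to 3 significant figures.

6.69 kJ

E is given directly by: E = ½CV².
C = 7.92 mF = 0.007920 F; V = 1300 V.
E = 6692 J
6692 J × (1 kJ / 1000 J) = 6.692 kJ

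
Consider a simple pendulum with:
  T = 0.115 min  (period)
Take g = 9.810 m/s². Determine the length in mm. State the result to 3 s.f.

11800 mm

Rearranging T = 2π√(L/g) for L: L = g·(T/2π)².
T = 0.115 min = 6.900 s; g = 9.810 m/s².
L = 11.83 m
11.83 m × (1 mm / 0.001000 m) = 11831 mm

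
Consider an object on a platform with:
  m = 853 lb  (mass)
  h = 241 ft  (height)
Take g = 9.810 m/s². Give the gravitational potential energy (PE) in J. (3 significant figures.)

PE is given directly by: PE = mgh.
m = 853 lb = 386.9 kg; h = 241 ft = 73.46 m; g = 9.810 m/s².
PE = 2.788×10^5 J  (the unit combination reduces to kg·m²/s² = J)

2.79×10^5 J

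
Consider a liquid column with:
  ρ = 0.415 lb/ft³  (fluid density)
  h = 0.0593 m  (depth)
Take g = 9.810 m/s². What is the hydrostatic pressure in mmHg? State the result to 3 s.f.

P is given directly by: P = ρgh.
ρ = 0.415 lb/ft³ = 6.648 kg/m³; h = 0.0593 m; g = 9.810 m/s².
P = 3.867 Pa
3.867 Pa × (1 mmHg / 133.3 Pa) = 0.02901 mmHg

0.0290 mmHg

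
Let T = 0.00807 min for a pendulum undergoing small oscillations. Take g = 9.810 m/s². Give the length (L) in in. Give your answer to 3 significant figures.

2.29 in

Rearranging T = 2π√(L/g) for L: L = g·(T/2π)².
T = 0.00807 min = 0.4842 s; g = 9.810 m/s².
L = 0.05826 m
0.05826 m × (1 in / 0.02540 m) = 2.294 in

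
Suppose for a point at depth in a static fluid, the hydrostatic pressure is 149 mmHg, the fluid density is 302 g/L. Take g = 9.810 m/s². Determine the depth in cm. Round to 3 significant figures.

Rearranging: h = P/(ρ·g).
P = 149 mmHg = 19865 Pa; ρ = 302 g/L = 302.0 kg/m³; g = 9.810 m/s².
h = 6.705 m
6.705 m × (1 cm / 0.01000 m) = 670.5 cm

671 cm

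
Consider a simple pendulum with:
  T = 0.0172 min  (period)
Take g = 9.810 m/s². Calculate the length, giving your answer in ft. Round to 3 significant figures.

0.868 ft

Rearranging T = 2π√(L/g) for L: L = g·(T/2π)².
T = 0.0172 min = 1.032 s; g = 9.810 m/s².
L = 0.2646 m
0.2646 m × (1 ft / 0.3048 m) = 0.8683 ft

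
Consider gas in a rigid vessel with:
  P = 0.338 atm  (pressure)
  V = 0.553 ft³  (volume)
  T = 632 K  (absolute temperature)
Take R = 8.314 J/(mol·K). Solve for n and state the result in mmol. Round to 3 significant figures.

102 mmol

From the ideal-gas law: n = PV/(RT).
P = 0.338 atm = 34248 Pa; V = 0.553 ft³ = 0.01566 m³; T = 632 K; R = 8.314 J/(mol·K).
n = 0.1021 mol
0.1021 mol × (1 mmol / 0.001000 mol) = 102.1 mmol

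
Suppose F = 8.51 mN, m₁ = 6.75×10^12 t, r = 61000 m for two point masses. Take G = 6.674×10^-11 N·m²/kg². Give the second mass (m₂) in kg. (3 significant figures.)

Rearranging F = G·m₁·m₂/r² for m₂: m₂ = F·r²/(G·m₁).
F = 8.51 mN = 0.008510 N; m₁ = 6.75×10^12 t = 6.750×10^15 kg; r = 61000 m; G = 6.674×10^-11 N·m²/kg².
m₂ = 70.29 kg

70.3 kg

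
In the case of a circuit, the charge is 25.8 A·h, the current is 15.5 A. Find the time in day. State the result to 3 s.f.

0.0694 day

Rearranging q = I·t for t: t = q/I.
q = 25.8 A·h = 92880 C; I = 15.5 A.
t = 5992 s
5992 s × (1 day / 86400 s) = 0.06935 day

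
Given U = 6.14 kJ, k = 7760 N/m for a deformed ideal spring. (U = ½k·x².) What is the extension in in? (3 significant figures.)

49.5 in

Rearranging U = ½k·x² for x: x = √(2U/k).
U = 6.14 kJ = 6140 J; k = 7760 N/m.
x = 1.258 m
1.258 m × (1 in / 0.02540 m) = 49.53 in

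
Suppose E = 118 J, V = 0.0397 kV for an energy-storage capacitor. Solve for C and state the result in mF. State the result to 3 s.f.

150 mF

Solving E = ½C·V² for C: C = 2E/V².
E = 118 J; V = 0.0397 kV = 39.70 V.
C = 0.1497 F
0.1497 F × (1 mF / 0.001000 F) = 149.7 mF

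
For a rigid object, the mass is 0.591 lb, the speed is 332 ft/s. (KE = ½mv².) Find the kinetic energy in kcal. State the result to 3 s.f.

0.328 kcal

Directly: KE = ½mv².
m = 0.591 lb = 0.2681 kg; v = 332 ft/s = 101.2 m/s.
KE = 1373 J
1373 J × (1 kcal / 4184 J) = 0.3280 kcal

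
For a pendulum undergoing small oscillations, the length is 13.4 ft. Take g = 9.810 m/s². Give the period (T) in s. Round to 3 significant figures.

Directly: T = 2π√(L/g).
L = 13.4 ft = 4.084 m; g = 9.810 m/s².
T = 4.054 s

4.05 s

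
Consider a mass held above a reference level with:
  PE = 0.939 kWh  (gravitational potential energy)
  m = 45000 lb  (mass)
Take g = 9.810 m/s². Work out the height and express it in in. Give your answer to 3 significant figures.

Solving PE = m·g·h for h: h = PE/(m·g).
PE = 0.939 kWh = 3.380×10^6 J; m = 45000 lb = 20412 kg; g = 9.810 m/s².
h = 16.88 m
16.88 m × (1 in / 0.02540 m) = 664.6 in

665 in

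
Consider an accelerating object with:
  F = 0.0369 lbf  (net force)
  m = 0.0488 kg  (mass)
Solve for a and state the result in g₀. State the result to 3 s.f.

0.343 g₀

From Newton's second law: a = F/m.
F = 0.0369 lbf = 0.1641 N; m = 0.0488 kg.
a = 3.364 m/s²
3.364 m/s² × (1 g₀ / 9.807 m/s²) = 0.3430 g₀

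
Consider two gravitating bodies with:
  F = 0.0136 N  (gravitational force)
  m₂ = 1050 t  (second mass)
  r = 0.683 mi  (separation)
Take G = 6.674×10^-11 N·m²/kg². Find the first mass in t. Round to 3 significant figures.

From Newton's law of gravitation: m₁ = F·r²/(G·m₂).
F = 0.0136 N; m₂ = 1050 t = 1.050×10^6 kg; r = 0.683 mi = 1099 m; G = 6.674×10^-11 N·m²/kg².
m₁ = 2.345×10^8 kg
2.345×10^8 kg × (1 t / 1000 kg) = 2.345×10^5 t

2.34×10^5 t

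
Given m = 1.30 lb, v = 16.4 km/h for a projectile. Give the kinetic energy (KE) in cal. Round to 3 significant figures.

1.46 cal

Directly: KE = ½mv².
m = 1.30 lb = 0.5897 kg; v = 16.4 km/h = 4.556 m/s.
KE = 6.119 J  (the unit combination reduces to kg·m²/s² = J)
6.119 J × (1 cal / 4.184 J) = 1.462 cal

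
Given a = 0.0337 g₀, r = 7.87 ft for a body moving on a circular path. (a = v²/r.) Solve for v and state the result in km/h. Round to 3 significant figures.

Solving a = v²/r for v: v = √(a·r).
a = 0.0337 g₀ = 0.3305 m/s²; r = 7.87 ft = 2.399 m.
v = 0.8904 m/s
0.8904 m/s × (1 km/h / 0.2778 m/s) = 3.205 km/h

3.21 km/h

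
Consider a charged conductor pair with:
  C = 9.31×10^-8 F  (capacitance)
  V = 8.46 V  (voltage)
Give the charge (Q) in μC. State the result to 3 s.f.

Rearranging C = Q/V for Q: Q = CV.
C = 9.31×10^-8 F; V = 8.46 V.
Q = 7.876×10^-7 C  (the unit combination reduces to A·s = C)
7.876×10^-7 C × (1 μC / 1.000×10^-6 C) = 0.7876 μC

0.788 μC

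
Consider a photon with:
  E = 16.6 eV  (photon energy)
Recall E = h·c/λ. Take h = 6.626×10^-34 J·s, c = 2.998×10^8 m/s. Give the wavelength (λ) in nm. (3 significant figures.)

74.7 nm

Rearranging E = h·c/λ for λ: λ = hc/E.
E = 16.6 eV = 2.660×10^-18 J; h = 6.626×10^-34 J·s; c = 2.998×10^8 m/s.
λ = 7.469×10^-8 m
7.469×10^-8 m × (1 nm / 1.000×10^-9 m) = 74.69 nm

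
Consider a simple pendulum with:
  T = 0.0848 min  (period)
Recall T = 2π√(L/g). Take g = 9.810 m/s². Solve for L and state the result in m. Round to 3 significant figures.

6.43 m

Solving T = 2π√(L/g) for L: L = g·(T/2π)².
T = 0.0848 min = 5.088 s; g = 9.810 m/s².
L = 6.433 m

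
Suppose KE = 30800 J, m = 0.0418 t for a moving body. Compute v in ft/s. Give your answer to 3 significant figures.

Rearranging: v = √(2·KE/m).
KE = 30800 J; m = 0.0418 t = 41.80 kg.
v = 38.39 m/s
38.39 m/s × (1 ft/s / 0.3048 m/s) = 125.9 ft/s

126 ft/s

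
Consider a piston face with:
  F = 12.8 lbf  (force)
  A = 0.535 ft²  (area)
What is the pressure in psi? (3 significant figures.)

Directly: P = F/A.
F = 12.8 lbf = 56.94 N; A = 0.535 ft² = 0.04970 m².
P = 1146 Pa
1146 Pa × (1 psi / 6895 Pa) = 0.1661 psi

0.166 psi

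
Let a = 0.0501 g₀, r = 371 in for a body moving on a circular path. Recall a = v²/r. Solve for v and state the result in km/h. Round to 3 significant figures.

7.75 km/h

Rearranging a = v²/r for v: v = √(a·r).
a = 0.0501 g₀ = 0.4913 m/s²; r = 371 in = 9.423 m.
v = 2.152 m/s
2.152 m/s × (1 km/h / 0.2778 m/s) = 7.746 km/h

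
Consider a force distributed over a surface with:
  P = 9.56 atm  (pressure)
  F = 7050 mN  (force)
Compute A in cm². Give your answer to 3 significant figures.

0.0728 cm²

Rearranging: A = F/P.
P = 9.56 atm = 9.687×10^5 Pa; F = 7050 mN = 7.050 N.
A = 7.278×10^-6 m²
7.278×10^-6 m² × (1 cm² / 1.000×10^-4 m²) = 0.07278 cm²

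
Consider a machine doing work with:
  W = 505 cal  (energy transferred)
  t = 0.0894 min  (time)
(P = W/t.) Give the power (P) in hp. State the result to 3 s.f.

0.528 hp

Directly: P = W/t.
W = 505 cal = 2113 J; t = 0.0894 min = 5.364 s.
P = 393.9 W
393.9 W × (1 hp / 745.7 W) = 0.5282 hp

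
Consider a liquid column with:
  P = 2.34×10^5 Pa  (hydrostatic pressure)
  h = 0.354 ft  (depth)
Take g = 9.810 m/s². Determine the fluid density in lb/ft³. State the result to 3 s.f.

Rearranging: ρ = P/(g·h).
P = 2.34×10^5 Pa; h = 0.354 ft = 0.1079 m; g = 9.810 m/s².
ρ = 2.211×10^5 kg/m³
2.211×10^5 kg/m³ × (1 lb/ft³ / 16.02 kg/m³) = 13801 lb/ft³

13800 lb/ft³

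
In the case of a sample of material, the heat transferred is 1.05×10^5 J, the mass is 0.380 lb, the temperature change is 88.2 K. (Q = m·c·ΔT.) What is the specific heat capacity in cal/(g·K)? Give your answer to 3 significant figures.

1.65 cal/(g·K)

Solving Q = m·c·ΔT for c: c = Q/(m·ΔT).
Q = 1.05×10^5 J; m = 0.380 lb = 0.1724 kg; ΔT = 88.2 K.
c = 6907 J/(kg·K)
6907 J/(kg·K) × (1 cal/(g·K) / 4184 J/(kg·K)) = 1.651 cal/(g·K)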